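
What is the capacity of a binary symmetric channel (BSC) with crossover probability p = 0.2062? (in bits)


H(p) = -p*log2(p) - (1-p)*log2(1-p) = -0.2062*log2(0.2062) - 0.7938*log2(0.7938) = 0.469700 + 0.264456 = 0.7342. C = 1 - H(p) = 1 - 0.7342 = 0.2658

0.2658 bits


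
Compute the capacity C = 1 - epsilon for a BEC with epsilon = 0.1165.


C = 1 - epsilon = 1 - 0.1165 = 0.8835

0.8835 bits


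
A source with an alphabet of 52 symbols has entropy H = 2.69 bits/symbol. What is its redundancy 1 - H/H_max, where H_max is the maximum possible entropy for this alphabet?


H_max = log2(K) = log2(52) = 5.7004 bits/symbol. Redundancy = 1 - H/H_max = 1 - 2.69/5.7004 = 1 - 0.4719 = 0.5281

0.5281


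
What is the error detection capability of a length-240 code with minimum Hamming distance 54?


Detection capability = d_min - 1 = 54 - 1 = 53

53 errors


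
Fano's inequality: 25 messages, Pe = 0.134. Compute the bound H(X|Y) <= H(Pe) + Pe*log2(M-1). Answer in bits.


H(Pe) = -Pe*log2(Pe) - (1-Pe)*log2(1-Pe) = -0.134*log2(0.134) - 0.866*log2(0.866) = 0.388559 + 0.179748 = 0.5683. Pe*log2(M-1) = 0.134*log2(24) = 0.614385. Bound = H(Pe) + Pe*log2(M-1) = 0.388559 + 0.179748 + 0.614385 = 1.1827

1.1827 bits


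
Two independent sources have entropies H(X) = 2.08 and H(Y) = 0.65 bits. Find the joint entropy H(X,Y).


For independent variables, H(X,Y) = H(X) + H(Y) = 2.08 + 0.65 = 2.73

2.73 bits


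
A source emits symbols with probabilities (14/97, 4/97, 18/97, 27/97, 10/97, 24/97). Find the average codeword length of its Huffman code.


Huffman construction (repeatedly merge the two least-probable nodes; each merge adds 1 bit to every symbol beneath it): 4/97 + 10/97 = 14/97; 14/97 + 14/97 = 28/97; 18/97 + 24/97 = 42/97; 27/97 + 28/97 = 55/97; 42/97 + 55/97 = 1. Resulting codeword lengths (in the order the probabilities were given): (3, 4, 2, 2, 4, 2). L_avg = sum(p_i * l_i) = 14/97*3 + 4/97*4 + 18/97*2 + 27/97*2 + 10/97*4 + 24/97*2 = 236/97 = 2.433

2.433 bits


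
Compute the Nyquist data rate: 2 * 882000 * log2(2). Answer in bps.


Rate = 2 * B * log2(M) = 2 * 882000 * 1.0 = 1764000.0

1764000.0 bps


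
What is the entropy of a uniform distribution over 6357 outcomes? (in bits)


H = log2(n) = log2(6357) = 12.6341

12.6341 bits


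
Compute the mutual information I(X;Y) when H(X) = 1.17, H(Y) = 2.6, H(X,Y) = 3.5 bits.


I(X;Y) = H(X) + H(Y) - H(X,Y) = 1.17 + 2.6 - 3.5 = 0.27

0.27 bits


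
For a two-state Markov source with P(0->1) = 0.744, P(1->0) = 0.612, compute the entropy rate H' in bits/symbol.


Stationary distribution: pi_0 = p10/(p01+p10) = 0.4513, pi_1 = 0.5487. Entropy rate H' = pi_0*H(p01) + pi_1*H(p10) = 0.4513*0.8207 + 0.5487*0.9635 = 0.899

0.899 bits/symbol


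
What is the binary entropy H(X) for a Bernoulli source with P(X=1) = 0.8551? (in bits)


H = -p*log2(p) - (1-p)*log2(1-p). -0.8551*log2(0.8551) = 0.193111; -0.1449*log2(0.1449) = 0.403818. H = 0.193111 + 0.403818 = 0.5969

0.5969 bits


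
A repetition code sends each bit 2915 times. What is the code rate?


Rate = k/n = 1/2915

1/2915


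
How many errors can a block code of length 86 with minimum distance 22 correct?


Correction capability = floor((d-1)/2) = floor((22-1)/2) = 10

10 errors


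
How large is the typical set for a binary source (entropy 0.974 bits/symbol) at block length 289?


log2|A_typical| = nH = 289 * 0.974 = 281.486, so |A_typical| ~ 2^281.486 = 5.442e+84

5.442e+84


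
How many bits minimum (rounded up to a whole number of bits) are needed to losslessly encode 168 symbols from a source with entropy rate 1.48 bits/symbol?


Minimum bits >= n * H = 168 * 1.48 = 248.64, rounded up to a whole number of bits = 249

249 bits


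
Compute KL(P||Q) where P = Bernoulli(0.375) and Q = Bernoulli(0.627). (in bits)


KL = p*log2(p/q) + (1-p)*log2((1-p)/(1-q)) = 0.375*log2(0.375/0.627) + 0.625*log2(0.625/0.373) = 0.1873

0.1873 bits


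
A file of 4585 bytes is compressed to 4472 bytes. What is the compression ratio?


Ratio = original / compressed = 4585 / 4472 = 1.0253

1.0253


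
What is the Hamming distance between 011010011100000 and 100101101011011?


Count differing positions: ^ ^ ^ ^ ^ ^ ^ ^ . ^ ^ ^ . ^ ^ = 13 differences

13


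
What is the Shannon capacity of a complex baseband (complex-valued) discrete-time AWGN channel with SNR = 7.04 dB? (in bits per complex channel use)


SNR_linear = 10^(7.04/10) = 5.0582; C = log2(1 + SNR_linear) = log2(1 + 5.0582) = 2.5989

2.5989 bits/channel use


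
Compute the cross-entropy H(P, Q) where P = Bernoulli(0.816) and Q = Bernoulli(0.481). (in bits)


H(P,Q) = -p*log2(q) - (1-p)*log2(1-q). -0.816*log2(0.481) = 0.861607; -0.184*log2(0.519) = 0.174100. H(P,Q) = 0.861607 + 0.174100 = 1.0357

1.0357 bits


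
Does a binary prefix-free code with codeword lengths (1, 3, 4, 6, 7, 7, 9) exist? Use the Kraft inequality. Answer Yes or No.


Kraft sum = sum(2^(-l_i)) = 0.7207, need <= 1. Result: satisfied (a binary prefix-free code with these lengths exists)

Yes


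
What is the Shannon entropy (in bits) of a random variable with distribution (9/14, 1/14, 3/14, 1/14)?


H = -sum(p_i * log2(p_i)). Terms: -(9/14)*log2(9/14) = 0.409776; -(1/14)*log2(1/14) = 0.271954; -(3/14)*log2(3/14) = 0.476227; -(1/14)*log2(1/14) = 0.271954. H = 0.409776 + 0.271954 + 0.476227 + 0.271954 = 1.4299

1.4299 bits


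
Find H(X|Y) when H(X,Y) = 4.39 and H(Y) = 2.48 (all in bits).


H(X|Y) = H(X,Y) - H(Y) = 4.39 - 2.48 = 1.91

1.91 bits


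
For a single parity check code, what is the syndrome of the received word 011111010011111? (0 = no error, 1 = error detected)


Syndrome = XOR of all bits = 0 XOR 1 XOR 1 XOR 1 XOR 1 XOR 1 XOR 0 XOR 1 XOR 0 XOR 0 XOR 1 XOR 1 XOR 1 XOR 1 XOR 1 = 1

1


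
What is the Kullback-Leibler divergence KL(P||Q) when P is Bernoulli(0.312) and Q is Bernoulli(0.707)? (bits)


KL = p*log2(p/q) + (1-p)*log2((1-p)/(1-q)) = 0.312*log2(0.312/0.707) + 0.688*log2(0.688/0.293) = 0.4791

0.4791 bits


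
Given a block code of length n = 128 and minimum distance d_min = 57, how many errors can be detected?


Detection capability = d_min - 1 = 57 - 1 = 56

56 errors


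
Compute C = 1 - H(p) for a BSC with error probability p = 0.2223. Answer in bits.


H(p) = -p*log2(p) - (1-p)*log2(1-p) = -0.2223*log2(0.2223) - 0.7777*log2(0.7777) = 0.482262 + 0.282083 = 0.7643. C = 1 - H(p) = 1 - 0.7643 = 0.2357

0.2357 bits


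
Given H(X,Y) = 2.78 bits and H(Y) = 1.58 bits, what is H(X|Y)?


H(X|Y) = H(X,Y) - H(Y) = 2.78 - 1.58 = 1.2

1.2 bits


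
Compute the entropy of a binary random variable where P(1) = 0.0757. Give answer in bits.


H = -p*log2(p) - (1-p)*log2(1-p). -0.0757*log2(0.0757) = 0.281874; -0.9243*log2(0.9243) = 0.104970. H = 0.281874 + 0.104970 = 0.3868

0.3868 bits


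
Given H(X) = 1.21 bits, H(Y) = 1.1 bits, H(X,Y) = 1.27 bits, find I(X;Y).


I(X;Y) = H(X) + H(Y) - H(X,Y) = 1.21 + 1.1 - 1.27 = 1.04

1.04 bits


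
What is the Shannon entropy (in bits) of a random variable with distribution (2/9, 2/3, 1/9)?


H = -sum(p_i * log2(p_i)). Terms: -(2/9)*log2(2/9) = 0.482206; -(2/3)*log2(2/3) = 0.389975; -(1/9)*log2(1/9) = 0.352214. H = 0.482206 + 0.389975 + 0.352214 = 1.2244

1.2244 bits


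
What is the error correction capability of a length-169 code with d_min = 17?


Correction capability = floor((d-1)/2) = floor((17-1)/2) = 8

8 errors


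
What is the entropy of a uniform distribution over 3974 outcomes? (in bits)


H = log2(n) = log2(3974) = 11.9564

11.9564 bits


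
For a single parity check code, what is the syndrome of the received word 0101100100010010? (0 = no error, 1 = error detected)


Syndrome = XOR of all bits = 0 XOR 1 XOR 0 XOR 1 XOR 1 XOR 0 XOR 0 XOR 1 XOR 0 XOR 0 XOR 0 XOR 1 XOR 0 XOR 0 XOR 1 XOR 0 = 0

0


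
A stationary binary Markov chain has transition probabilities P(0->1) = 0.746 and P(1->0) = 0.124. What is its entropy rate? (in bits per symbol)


Stationary distribution: pi_0 = p10/(p01+p10) = 0.1425, pi_1 = 0.8575. Entropy rate H' = pi_0*H(p01) + pi_1*H(p10) = 0.1425*0.8176 + 0.8575*0.5408 = 0.5802

0.5802 bits/symbol


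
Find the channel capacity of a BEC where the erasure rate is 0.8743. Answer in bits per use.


C = 1 - epsilon = 1 - 0.8743 = 0.1257

0.1257 bits


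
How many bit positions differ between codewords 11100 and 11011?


Count differing positions: . . ^ ^ ^ = 3 differences

3


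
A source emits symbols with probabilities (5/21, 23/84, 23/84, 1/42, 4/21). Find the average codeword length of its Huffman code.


Huffman construction (repeatedly merge the two least-probable nodes; each merge adds 1 bit to every symbol beneath it): 1/42 + 4/21 = 3/14; 3/14 + 5/21 = 19/42; 23/84 + 23/84 = 23/42; 19/42 + 23/42 = 1. Resulting codeword lengths (in the order the probabilities were given): (2, 2, 2, 3, 3). L_avg = sum(p_i * l_i) = 5/21*2 + 23/84*2 + 23/84*2 + 1/42*3 + 4/21*3 = 31/14 = 2.2143

2.2143 bits


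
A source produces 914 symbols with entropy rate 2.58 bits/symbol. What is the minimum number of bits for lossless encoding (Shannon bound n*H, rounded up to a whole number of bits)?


Minimum bits >= n * H = 914 * 2.58 = 2358.12, rounded up to a whole number of bits = 2359

2359 bits


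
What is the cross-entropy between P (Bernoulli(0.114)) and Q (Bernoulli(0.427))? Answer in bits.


H(P,Q) = -p*log2(q) - (1-p)*log2(1-q). -0.114*log2(0.427) = 0.139957; -0.886*log2(0.573) = 0.711806. H(P,Q) = 0.139957 + 0.711806 = 0.8518

0.8518 bits


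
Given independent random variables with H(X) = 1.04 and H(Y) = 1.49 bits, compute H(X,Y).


For independent variables, H(X,Y) = H(X) + H(Y) = 1.04 + 1.49 = 2.53

2.53 bits


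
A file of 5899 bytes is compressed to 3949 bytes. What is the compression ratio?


Ratio = original / compressed = 5899 / 3949 = 1.4938

1.4938


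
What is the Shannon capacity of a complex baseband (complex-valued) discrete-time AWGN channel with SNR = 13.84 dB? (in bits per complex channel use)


SNR_linear = 10^(13.84/10) = 24.2103; C = log2(1 + SNR_linear) = log2(1 + 24.2103) = 4.6559

4.6559 bits/channel use


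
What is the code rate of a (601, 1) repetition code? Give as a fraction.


Rate = k/n = 1/601

1/601


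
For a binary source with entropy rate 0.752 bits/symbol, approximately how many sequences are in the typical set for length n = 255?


log2|A_typical| = nH = 255 * 0.752 = 191.76, so |A_typical| ~ 2^191.76 = 5.315e+57

5.315e+57


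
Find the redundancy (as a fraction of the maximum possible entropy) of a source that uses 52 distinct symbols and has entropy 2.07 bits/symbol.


H_max = log2(K) = log2(52) = 5.7004 bits/symbol. Redundancy = 1 - H/H_max = 1 - 2.07/5.7004 = 1 - 0.3631 = 0.6369

0.6369


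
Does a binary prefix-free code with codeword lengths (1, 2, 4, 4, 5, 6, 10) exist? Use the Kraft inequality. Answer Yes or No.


Kraft sum = sum(2^(-l_i)) = 0.9229, need <= 1. Result: satisfied (a binary prefix-free code with these lengths exists)

Yes


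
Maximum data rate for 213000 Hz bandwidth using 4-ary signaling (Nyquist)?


Rate = 2 * B * log2(M) = 2 * 213000 * 2.0 = 852000.0

852000.0 bps


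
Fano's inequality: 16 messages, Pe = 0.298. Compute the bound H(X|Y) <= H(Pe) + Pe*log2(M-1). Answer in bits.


H(Pe) = -Pe*log2(Pe) - (1-Pe)*log2(1-Pe) = -0.298*log2(0.298) - 0.702*log2(0.702) = 0.520491 + 0.358341 = 0.8788. Pe*log2(M-1) = 0.298*log2(15) = 1.164253. Bound = H(Pe) + Pe*log2(M-1) = 0.520491 + 0.358341 + 1.164253 = 2.0431

2.0431 bits


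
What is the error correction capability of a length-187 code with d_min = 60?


Correction capability = floor((d-1)/2) = floor((60-1)/2) = 29

29 errors


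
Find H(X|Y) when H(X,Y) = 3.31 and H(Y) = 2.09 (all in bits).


H(X|Y) = H(X,Y) - H(Y) = 3.31 - 2.09 = 1.22

1.22 bits


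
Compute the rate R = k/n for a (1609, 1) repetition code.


Rate = k/n = 1/1609

1/1609


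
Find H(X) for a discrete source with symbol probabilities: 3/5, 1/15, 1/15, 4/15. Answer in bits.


H = -sum(p_i * log2(p_i)). Terms: -(3/5)*log2(3/5) = 0.442179; -(1/15)*log2(1/15) = 0.260459; -(1/15)*log2(1/15) = 0.260459; -(4/15)*log2(4/15) = 0.508504. H = 0.442179 + 0.260459 + 0.260459 + 0.508504 = 1.4716

1.4716 bits


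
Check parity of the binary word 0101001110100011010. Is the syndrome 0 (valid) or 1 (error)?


Syndrome = XOR of all bits = 0 XOR 1 XOR 0 XOR 1 XOR 0 XOR 0 XOR 1 XOR 1 XOR 1 XOR 0 XOR 1 XOR 0 XOR 0 XOR 0 XOR 1 XOR 1 XOR 0 XOR 1 XOR 0 = 1

1


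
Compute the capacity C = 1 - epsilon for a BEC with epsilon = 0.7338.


C = 1 - epsilon = 1 - 0.7338 = 0.2662

0.2662 bits


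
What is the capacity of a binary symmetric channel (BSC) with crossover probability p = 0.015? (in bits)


H(p) = -p*log2(p) - (1-p)*log2(1-p) = -0.015*log2(0.015) - 0.985*log2(0.985) = 0.090883 + 0.021477 = 0.1124. C = 1 - H(p) = 1 - 0.1124 = 0.8876

0.8876 bits


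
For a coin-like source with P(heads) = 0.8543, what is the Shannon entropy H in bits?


H = -p*log2(p) - (1-p)*log2(1-p). -0.8543*log2(0.8543) = 0.194084; -0.1457*log2(0.1457) = 0.404890. H = 0.194084 + 0.404890 = 0.599

0.599 bits


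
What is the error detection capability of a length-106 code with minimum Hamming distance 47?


Detection capability = d_min - 1 = 47 - 1 = 46

46 errors


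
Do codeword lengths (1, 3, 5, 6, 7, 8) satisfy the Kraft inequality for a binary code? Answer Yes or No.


Kraft sum = sum(2^(-l_i)) = 0.6836, need <= 1. Result: satisfied (a binary prefix-free code with these lengths exists)

Yes


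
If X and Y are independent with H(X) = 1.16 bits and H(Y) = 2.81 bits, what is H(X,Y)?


For independent variables, H(X,Y) = H(X) + H(Y) = 1.16 + 2.81 = 3.97

3.97 bits


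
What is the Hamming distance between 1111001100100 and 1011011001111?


Count differing positions: . ^ . . . ^ . ^ . ^ . ^ ^ = 6 differences

6


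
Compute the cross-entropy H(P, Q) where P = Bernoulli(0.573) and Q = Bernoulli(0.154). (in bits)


H(P,Q) = -p*log2(q) - (1-p)*log2(1-q). -0.573*log2(0.154) = 1.546526; -0.427*log2(0.846) = 0.103022. H(P,Q) = 1.546526 + 0.103022 = 1.6495

1.6495 bits


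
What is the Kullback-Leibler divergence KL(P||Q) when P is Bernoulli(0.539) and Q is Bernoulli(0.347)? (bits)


KL = p*log2(p/q) + (1-p)*log2((1-p)/(1-q)) = 0.539*log2(0.539/0.347) + 0.461*log2(0.461/0.653) = 0.1109

0.1109 bits


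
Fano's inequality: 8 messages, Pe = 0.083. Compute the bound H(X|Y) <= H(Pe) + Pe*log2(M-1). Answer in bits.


H(Pe) = -Pe*log2(Pe) - (1-Pe)*log2(1-Pe) = -0.083*log2(0.083) - 0.917*log2(0.917) = 0.298032 + 0.114631 = 0.4127. Pe*log2(M-1) = 0.083*log2(7) = 0.233010. Bound = H(Pe) + Pe*log2(M-1) = 0.298032 + 0.114631 + 0.233010 = 0.6457

0.6457 bits


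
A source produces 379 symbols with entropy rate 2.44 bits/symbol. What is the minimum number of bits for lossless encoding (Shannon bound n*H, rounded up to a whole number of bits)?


Minimum bits >= n * H = 379 * 2.44 = 924.76, rounded up to a whole number of bits = 925

925 bits


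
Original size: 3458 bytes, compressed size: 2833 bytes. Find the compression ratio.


Ratio = original / compressed = 3458 / 2833 = 1.2206

1.2206


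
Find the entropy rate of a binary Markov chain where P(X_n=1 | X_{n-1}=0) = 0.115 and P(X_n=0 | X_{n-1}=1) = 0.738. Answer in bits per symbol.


Stationary distribution: pi_0 = p10/(p01+p10) = 0.8652, pi_1 = 0.1348. Entropy rate H' = pi_0*H(p01) + pi_1*H(p10) = 0.8652*0.5148 + 0.1348*0.8297 = 0.5573

0.5573 bits/symbol


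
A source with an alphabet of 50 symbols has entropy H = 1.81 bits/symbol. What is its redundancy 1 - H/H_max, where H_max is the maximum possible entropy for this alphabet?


H_max = log2(K) = log2(50) = 5.6439 bits/symbol. Redundancy = 1 - H/H_max = 1 - 1.81/5.6439 = 1 - 0.3207 = 0.6793

0.6793


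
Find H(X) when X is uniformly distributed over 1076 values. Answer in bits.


H = log2(n) = log2(1076) = 10.0715

10.0715 bits


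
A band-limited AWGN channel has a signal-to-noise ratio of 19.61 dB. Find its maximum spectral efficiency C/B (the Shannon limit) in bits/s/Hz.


SNR_linear = 10^(19.61/10) = 91.4113; C/B = log2(1 + SNR_linear) = log2(1 + 91.4113) = 6.53

6.53 bits/s/Hz


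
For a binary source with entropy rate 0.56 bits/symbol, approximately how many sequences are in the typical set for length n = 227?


log2|A_typical| = nH = 227 * 0.56 = 127.12, so |A_typical| ~ 2^127.12 = 1.849e+38

1.849e+38


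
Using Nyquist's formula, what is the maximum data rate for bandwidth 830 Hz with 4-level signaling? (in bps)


Rate = 2 * B * log2(M) = 2 * 830 * 2.0 = 3320.0

3320.0 bps


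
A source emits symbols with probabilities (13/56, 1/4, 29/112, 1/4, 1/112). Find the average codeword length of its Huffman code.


Huffman construction (repeatedly merge the two least-probable nodes; each merge adds 1 bit to every symbol beneath it): 1/112 + 13/56 = 27/112; 27/112 + 1/4 = 55/112; 1/4 + 29/112 = 57/112; 55/112 + 57/112 = 1. Resulting codeword lengths (in the order the probabilities were given): (3, 2, 2, 2, 3). L_avg = sum(p_i * l_i) = 13/56*3 + 1/4*2 + 29/112*2 + 1/4*2 + 1/112*3 = 251/112 = 2.2411

2.2411 bits


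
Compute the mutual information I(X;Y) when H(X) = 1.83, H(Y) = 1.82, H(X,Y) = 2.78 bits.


I(X;Y) = H(X) + H(Y) - H(X,Y) = 1.83 + 1.82 - 2.78 = 0.87

0.87 bits


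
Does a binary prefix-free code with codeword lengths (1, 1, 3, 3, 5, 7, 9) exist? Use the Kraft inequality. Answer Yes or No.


Kraft sum = sum(2^(-l_i)) = 1.291, need <= 1. Result: violated (a binary prefix-free code with these lengths cannot exist)

No


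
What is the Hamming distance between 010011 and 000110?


Count differing positions: . ^ . ^ . ^ = 3 differences

3


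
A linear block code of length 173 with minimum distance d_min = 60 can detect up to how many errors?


Detection capability = d_min - 1 = 60 - 1 = 59

59 errors


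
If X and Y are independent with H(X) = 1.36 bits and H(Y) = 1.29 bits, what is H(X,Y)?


For independent variables, H(X,Y) = H(X) + H(Y) = 1.36 + 1.29 = 2.65

2.65 bits


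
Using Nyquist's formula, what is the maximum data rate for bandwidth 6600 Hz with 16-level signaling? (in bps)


Rate = 2 * B * log2(M) = 2 * 6600 * 4.0 = 52800.0

52800.0 bps


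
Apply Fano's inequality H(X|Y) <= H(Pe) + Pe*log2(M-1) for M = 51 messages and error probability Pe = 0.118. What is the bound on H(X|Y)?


H(Pe) = -Pe*log2(Pe) - (1-Pe)*log2(1-Pe) = -0.118*log2(0.118) - 0.882*log2(0.882) = 0.363811 + 0.159774 = 0.5236. Pe*log2(M-1) = 0.118*log2(50) = 0.665975. Bound = H(Pe) + Pe*log2(M-1) = 0.363811 + 0.159774 + 0.665975 = 1.1896

1.1896 bits


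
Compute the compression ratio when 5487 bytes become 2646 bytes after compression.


Ratio = original / compressed = 5487 / 2646 = 2.0737

2.0737


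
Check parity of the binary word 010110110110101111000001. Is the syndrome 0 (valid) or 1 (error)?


Syndrome = XOR of all bits = 0 XOR 1 XOR 0 XOR 1 XOR 1 XOR 0 XOR 1 XOR 1 XOR 0 XOR 1 XOR 1 XOR 0 XOR 1 XOR 0 XOR 1 XOR 1 XOR 1 XOR 1 XOR 0 XOR 0 XOR 0 XOR 0 XOR 0 XOR 1 = 1

1


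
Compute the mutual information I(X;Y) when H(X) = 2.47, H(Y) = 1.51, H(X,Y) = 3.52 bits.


I(X;Y) = H(X) + H(Y) - H(X,Y) = 2.47 + 1.51 - 3.52 = 0.46

0.46 bits


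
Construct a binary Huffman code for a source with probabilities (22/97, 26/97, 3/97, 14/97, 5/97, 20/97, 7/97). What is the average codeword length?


Huffman construction (repeatedly merge the two least-probable nodes; each merge adds 1 bit to every symbol beneath it): 3/97 + 5/97 = 8/97; 7/97 + 8/97 = 15/97; 14/97 + 15/97 = 29/97; 20/97 + 22/97 = 42/97; 26/97 + 29/97 = 55/97; 42/97 + 55/97 = 1. Resulting codeword lengths (in the order the probabilities were given): (2, 2, 5, 3, 5, 2, 4). L_avg = sum(p_i * l_i) = 22/97*2 + 26/97*2 + 3/97*5 + 14/97*3 + 5/97*5 + 20/97*2 + 7/97*4 = 246/97 = 2.5361

2.5361 bits


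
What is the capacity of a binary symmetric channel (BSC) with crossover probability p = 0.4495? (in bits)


H(p) = -p*log2(p) - (1-p)*log2(1-p) = -0.4495*log2(0.4495) - 0.5505*log2(0.5505) = 0.518546 + 0.474083 = 0.9926. C = 1 - H(p) = 1 - 0.9926 = 0.0074

0.0074 bits


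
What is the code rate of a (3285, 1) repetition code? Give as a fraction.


Rate = k/n = 1/3285

1/3285


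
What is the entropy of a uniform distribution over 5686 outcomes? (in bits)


H = log2(n) = log2(5686) = 12.4732

12.4732 bits


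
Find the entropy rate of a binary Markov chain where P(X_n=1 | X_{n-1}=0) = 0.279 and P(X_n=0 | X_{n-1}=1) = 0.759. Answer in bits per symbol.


Stationary distribution: pi_0 = p10/(p01+p10) = 0.7312, pi_1 = 0.2688. Entropy rate H' = pi_0*H(p01) + pi_1*H(p10) = 0.7312*0.8541 + 0.2688*0.7967 = 0.8387

0.8387 bits/symbol


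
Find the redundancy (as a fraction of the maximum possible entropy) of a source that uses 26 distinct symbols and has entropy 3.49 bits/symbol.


H_max = log2(K) = log2(26) = 4.7004 bits/symbol. Redundancy = 1 - H/H_max = 1 - 3.49/4.7004 = 1 - 0.7425 = 0.2575

0.2575


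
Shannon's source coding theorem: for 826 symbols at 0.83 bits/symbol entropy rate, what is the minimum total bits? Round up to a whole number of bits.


Minimum bits >= n * H = 826 * 0.83 = 685.58, rounded up to a whole number of bits = 686

686 bits


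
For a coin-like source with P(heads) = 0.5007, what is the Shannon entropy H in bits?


H = -p*log2(p) - (1-p)*log2(1-p). -0.5007*log2(0.5007) = 0.499689; -0.4993*log2(0.4993) = 0.500309. H = 0.499689 + 0.500309 = 1.0

1.0 bits


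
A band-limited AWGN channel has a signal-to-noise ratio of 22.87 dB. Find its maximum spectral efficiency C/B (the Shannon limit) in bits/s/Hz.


SNR_linear = 10^(22.87/10) = 193.6422; C/B = log2(1 + SNR_linear) = log2(1 + 193.6422) = 7.6047

7.6047 bits/s/Hz


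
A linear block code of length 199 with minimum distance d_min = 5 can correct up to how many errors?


Correction capability = floor((d-1)/2) = floor((5-1)/2) = 2

2 errors


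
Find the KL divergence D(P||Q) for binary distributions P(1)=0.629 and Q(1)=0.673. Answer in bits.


KL = p*log2(p/q) + (1-p)*log2((1-p)/(1-q)) = 0.629*log2(0.629/0.673) + 0.371*log2(0.371/0.327) = 0.0062

0.0062 bits


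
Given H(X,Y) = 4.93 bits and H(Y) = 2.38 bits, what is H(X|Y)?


H(X|Y) = H(X,Y) - H(Y) = 4.93 - 2.38 = 2.55

2.55 bits


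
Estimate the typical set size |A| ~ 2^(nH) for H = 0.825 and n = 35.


log2|A_typical| = nH = 35 * 0.825 = 28.875, so |A_typical| ~ 2^28.875 = 4.923e+08

4.923e+08


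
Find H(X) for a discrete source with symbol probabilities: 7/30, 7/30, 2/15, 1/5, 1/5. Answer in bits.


H = -sum(p_i * log2(p_i)). Terms: -(7/30)*log2(7/30) = 0.489892; -(7/30)*log2(7/30) = 0.489892; -(2/15)*log2(2/15) = 0.387585; -(1/5)*log2(1/5) = 0.464386; -(1/5)*log2(1/5) = 0.464386. H = 0.489892 + 0.489892 + 0.387585 + 0.464386 + 0.464386 = 2.2961

2.2961 bits


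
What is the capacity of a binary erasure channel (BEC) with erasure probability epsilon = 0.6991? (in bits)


C = 1 - epsilon = 1 - 0.6991 = 0.3009

0.3009 bits


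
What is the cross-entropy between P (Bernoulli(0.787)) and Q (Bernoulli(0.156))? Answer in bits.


H(P,Q) = -p*log2(q) - (1-p)*log2(1-q). -0.787*log2(0.156) = 2.109461; -0.213*log2(0.844) = 0.052118. H(P,Q) = 2.109461 + 0.052118 = 2.1616

2.1616 bits


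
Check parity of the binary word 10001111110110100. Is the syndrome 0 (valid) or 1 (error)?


Syndrome = XOR of all bits = 1 XOR 0 XOR 0 XOR 0 XOR 1 XOR 1 XOR 1 XOR 1 XOR 1 XOR 1 XOR 0 XOR 1 XOR 1 XOR 0 XOR 1 XOR 0 XOR 0 = 0

0


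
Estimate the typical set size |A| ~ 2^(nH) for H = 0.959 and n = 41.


log2|A_typical| = nH = 41 * 0.959 = 39.319, so |A_typical| ~ 2^39.319 = 6.858e+11

6.858e+11


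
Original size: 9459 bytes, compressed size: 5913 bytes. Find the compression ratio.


Ratio = original / compressed = 9459 / 5913 = 1.5997

1.5997


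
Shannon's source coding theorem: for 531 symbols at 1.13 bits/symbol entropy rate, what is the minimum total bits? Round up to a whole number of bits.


Minimum bits >= n * H = 531 * 1.13 = 600.03, rounded up to a whole number of bits = 601

601 bits


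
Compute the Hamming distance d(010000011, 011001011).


Count differing positions: . . ^ . . ^ . . . = 2 differences

2


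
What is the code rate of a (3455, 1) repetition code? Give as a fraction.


Rate = k/n = 1/3455

1/3455


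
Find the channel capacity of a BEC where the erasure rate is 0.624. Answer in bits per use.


C = 1 - epsilon = 1 - 0.624 = 0.376

0.376 bits


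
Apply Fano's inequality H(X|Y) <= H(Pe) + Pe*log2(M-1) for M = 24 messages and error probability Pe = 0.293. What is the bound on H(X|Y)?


H(Pe) = -Pe*log2(Pe) - (1-Pe)*log2(1-Pe) = -0.293*log2(0.293) - 0.707*log2(0.707) = 0.518911 + 0.353654 = 0.8726. Pe*log2(M-1) = 0.293*log2(23) = 1.325404. Bound = H(Pe) + Pe*log2(M-1) = 0.518911 + 0.353654 + 1.325404 = 2.198

2.198 bits


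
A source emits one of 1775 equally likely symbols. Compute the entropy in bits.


H = log2(n) = log2(1775) = 10.7936

10.7936 bits


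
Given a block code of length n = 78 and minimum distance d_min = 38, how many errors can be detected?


Detection capability = d_min - 1 = 38 - 1 = 37

37 errors


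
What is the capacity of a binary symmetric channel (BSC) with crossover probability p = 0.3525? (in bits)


H(p) = -p*log2(p) - (1-p)*log2(1-p) = -0.3525*log2(0.3525) - 0.6475*log2(0.6475) = 0.530267 + 0.406014 = 0.9363. C = 1 - H(p) = 1 - 0.9363 = 0.0637

0.0637 bits


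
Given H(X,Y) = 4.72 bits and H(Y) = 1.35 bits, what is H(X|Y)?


H(X|Y) = H(X,Y) - H(Y) = 4.72 - 1.35 = 3.37

3.37 bits


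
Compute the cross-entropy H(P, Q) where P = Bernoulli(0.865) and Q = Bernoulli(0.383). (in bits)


H(P,Q) = -p*log2(q) - (1-p)*log2(1-q). -0.865*log2(0.383) = 1.197665; -0.135*log2(0.617) = 0.094049. H(P,Q) = 1.197665 + 0.094049 = 1.2917

1.2917 bits


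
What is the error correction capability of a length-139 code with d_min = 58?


Correction capability = floor((d-1)/2) = floor((58-1)/2) = 28

28 errors


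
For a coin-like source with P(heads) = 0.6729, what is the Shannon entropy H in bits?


H = -p*log2(p) - (1-p)*log2(1-p). -0.6729*log2(0.6729) = 0.384587; -0.3271*log2(0.3271) = 0.527349. H = 0.384587 + 0.527349 = 0.9119

0.9119 bits


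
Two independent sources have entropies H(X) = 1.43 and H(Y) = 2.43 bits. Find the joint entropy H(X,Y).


For independent variables, H(X,Y) = H(X) + H(Y) = 1.43 + 2.43 = 3.86

3.86 bits


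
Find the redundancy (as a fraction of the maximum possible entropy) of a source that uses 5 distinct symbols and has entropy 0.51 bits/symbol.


H_max = log2(K) = log2(5) = 2.3219 bits/symbol. Redundancy = 1 - H/H_max = 1 - 0.51/2.3219 = 1 - 0.2196 = 0.7804

0.7804


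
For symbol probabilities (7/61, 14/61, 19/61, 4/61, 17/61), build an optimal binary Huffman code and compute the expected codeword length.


Huffman construction (repeatedly merge the two least-probable nodes; each merge adds 1 bit to every symbol beneath it): 4/61 + 7/61 = 11/61; 11/61 + 14/61 = 25/61; 17/61 + 19/61 = 36/61; 25/61 + 36/61 = 1. Resulting codeword lengths (in the order the probabilities were given): (3, 2, 2, 3, 2). L_avg = sum(p_i * l_i) = 7/61*3 + 14/61*2 + 19/61*2 + 4/61*3 + 17/61*2 = 133/61 = 2.1803

2.1803 bits


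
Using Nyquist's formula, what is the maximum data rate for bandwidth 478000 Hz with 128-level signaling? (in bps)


Rate = 2 * B * log2(M) = 2 * 478000 * 7.0 = 6692000.0

6692000.0 bps


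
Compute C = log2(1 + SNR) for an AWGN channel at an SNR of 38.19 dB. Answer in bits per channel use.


SNR_linear = 10^(38.19/10) = 6591.739; C = log2(1 + SNR_linear) = log2(1 + 6591.739) = 12.6867

12.6867 bits/channel use


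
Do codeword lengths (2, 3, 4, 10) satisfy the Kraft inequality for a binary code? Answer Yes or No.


Kraft sum = sum(2^(-l_i)) = 0.4385, need <= 1. Result: satisfied (a binary prefix-free code with these lengths exists)

Yes


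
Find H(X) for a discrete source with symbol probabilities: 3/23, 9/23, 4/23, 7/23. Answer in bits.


H = -sum(p_i * log2(p_i)). Terms: -(3/23)*log2(3/23) = 0.383296; -(9/23)*log2(9/23) = 0.529684; -(4/23)*log2(4/23) = 0.438880; -(7/23)*log2(7/23) = 0.522324. H = 0.383296 + 0.529684 + 0.438880 + 0.522324 = 1.8742

1.8742 bits


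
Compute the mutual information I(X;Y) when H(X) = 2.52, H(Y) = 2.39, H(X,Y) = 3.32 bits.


I(X;Y) = H(X) + H(Y) - H(X,Y) = 2.52 + 2.39 - 3.32 = 1.59

1.59 bits


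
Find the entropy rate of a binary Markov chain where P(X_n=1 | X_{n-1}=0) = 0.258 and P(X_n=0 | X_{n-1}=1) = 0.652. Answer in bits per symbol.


Stationary distribution: pi_0 = p10/(p01+p10) = 0.7165, pi_1 = 0.2835. Entropy rate H' = pi_0*H(p01) + pi_1*H(p10) = 0.7165*0.8237 + 0.2835*0.9323 = 0.8545

0.8545 bits/symbol


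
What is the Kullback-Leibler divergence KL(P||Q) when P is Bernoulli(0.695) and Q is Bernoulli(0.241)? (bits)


KL = p*log2(p/q) + (1-p)*log2((1-p)/(1-q)) = 0.695*log2(0.695/0.241) + 0.305*log2(0.305/0.759) = 0.6608

0.6608 bits


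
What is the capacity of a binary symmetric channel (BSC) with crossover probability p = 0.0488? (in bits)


H(p) = -p*log2(p) - (1-p)*log2(1-p) = -0.0488*log2(0.0488) - 0.9512*log2(0.9512) = 0.212620 + 0.068657 = 0.2813. C = 1 - H(p) = 1 - 0.2813 = 0.7187

0.7187 bits


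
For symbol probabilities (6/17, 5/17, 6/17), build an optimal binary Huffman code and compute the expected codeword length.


Huffman construction (repeatedly merge the two least-probable nodes; each merge adds 1 bit to every symbol beneath it): 5/17 + 6/17 = 11/17; 6/17 + 11/17 = 1. Resulting codeword lengths (in the order the probabilities were given): (2, 2, 1). L_avg = sum(p_i * l_i) = 6/17*2 + 5/17*2 + 6/17*1 = 28/17 = 1.6471

1.6471 bits


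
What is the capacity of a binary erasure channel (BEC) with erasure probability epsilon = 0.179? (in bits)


C = 1 - epsilon = 1 - 0.179 = 0.821

0.821 bits


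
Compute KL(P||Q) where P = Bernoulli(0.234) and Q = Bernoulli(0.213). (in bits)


KL = p*log2(p/q) + (1-p)*log2((1-p)/(1-q)) = 0.234*log2(0.234/0.213) + 0.766*log2(0.766/0.787) = 0.0019

0.0019 bits


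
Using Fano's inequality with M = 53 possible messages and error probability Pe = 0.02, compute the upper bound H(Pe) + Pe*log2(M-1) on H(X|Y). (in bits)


H(Pe) = -Pe*log2(Pe) - (1-Pe)*log2(1-Pe) = -0.02*log2(0.02) - 0.98*log2(0.98) = 0.112877 + 0.028563 = 0.1414. Pe*log2(M-1) = 0.02*log2(52) = 0.114009. Bound = H(Pe) + Pe*log2(M-1) = 0.112877 + 0.028563 + 0.114009 = 0.2554

0.2554 bits


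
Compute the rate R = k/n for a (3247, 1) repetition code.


Rate = k/n = 1/3247

1/3247


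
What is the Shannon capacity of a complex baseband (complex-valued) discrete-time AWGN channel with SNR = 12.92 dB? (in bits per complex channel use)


SNR_linear = 10^(12.92/10) = 19.5884; C = log2(1 + SNR_linear) = log2(1 + 19.5884) = 4.3638

4.3638 bits/channel use


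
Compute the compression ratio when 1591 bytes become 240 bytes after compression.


Ratio = original / compressed = 1591 / 240 = 6.6292

6.6292


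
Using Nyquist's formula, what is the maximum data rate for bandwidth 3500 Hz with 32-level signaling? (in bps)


Rate = 2 * B * log2(M) = 2 * 3500 * 5.0 = 35000.0

35000.0 bps


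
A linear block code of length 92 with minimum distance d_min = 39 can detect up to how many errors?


Detection capability = d_min - 1 = 39 - 1 = 38

38 errors


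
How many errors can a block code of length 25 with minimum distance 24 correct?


Correction capability = floor((d-1)/2) = floor((24-1)/2) = 11

11 errors


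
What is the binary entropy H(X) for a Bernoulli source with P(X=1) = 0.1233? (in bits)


H = -p*log2(p) - (1-p)*log2(1-p). -0.1233*log2(0.1233) = 0.372336; -0.8767*log2(0.8767) = 0.166437. H = 0.372336 + 0.166437 = 0.5388

0.5388 bits


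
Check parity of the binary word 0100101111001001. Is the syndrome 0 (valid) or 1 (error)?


Syndrome = XOR of all bits = 0 XOR 1 XOR 0 XOR 0 XOR 1 XOR 0 XOR 1 XOR 1 XOR 1 XOR 1 XOR 0 XOR 0 XOR 1 XOR 0 XOR 0 XOR 1 = 0

0


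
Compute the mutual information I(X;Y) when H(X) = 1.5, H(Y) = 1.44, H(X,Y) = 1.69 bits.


I(X;Y) = H(X) + H(Y) - H(X,Y) = 1.5 + 1.44 - 1.69 = 1.25

1.25 bits


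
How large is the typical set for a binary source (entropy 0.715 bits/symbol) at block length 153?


log2|A_typical| = nH = 153 * 0.715 = 109.395, so |A_typical| ~ 2^109.395 = 8.534e+32

8.534e+32


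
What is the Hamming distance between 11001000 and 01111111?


Count differing positions: ^ . ^ ^ . ^ ^ ^ = 6 differences

6


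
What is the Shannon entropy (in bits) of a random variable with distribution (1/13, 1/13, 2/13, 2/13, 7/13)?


H = -sum(p_i * log2(p_i)). Terms: -(1/13)*log2(1/13) = 0.284649; -(1/13)*log2(1/13) = 0.284649; -(2/13)*log2(2/13) = 0.415452; -(2/13)*log2(2/13) = 0.415452; -(7/13)*log2(7/13) = 0.480892. H = 0.284649 + 0.284649 + 0.415452 + 0.415452 + 0.480892 = 1.8811

1.8811 bits


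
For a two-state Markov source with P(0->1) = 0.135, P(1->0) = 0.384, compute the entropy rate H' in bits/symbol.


Stationary distribution: pi_0 = p10/(p01+p10) = 0.7399, pi_1 = 0.2601. Entropy rate H' = pi_0*H(p01) + pi_1*H(p10) = 0.7399*0.571 + 0.2601*0.9608 = 0.6724

0.6724 bits/symbol


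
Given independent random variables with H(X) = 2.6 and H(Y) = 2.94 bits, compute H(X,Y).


For independent variables, H(X,Y) = H(X) + H(Y) = 2.6 + 2.94 = 5.54

5.54 bits


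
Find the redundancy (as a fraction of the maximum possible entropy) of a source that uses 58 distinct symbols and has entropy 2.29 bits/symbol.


H_max = log2(K) = log2(58) = 5.858 bits/symbol. Redundancy = 1 - H/H_max = 1 - 2.29/5.858 = 1 - 0.3909 = 0.6091

0.6091


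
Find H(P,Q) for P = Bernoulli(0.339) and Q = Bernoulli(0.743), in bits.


H(P,Q) = -p*log2(q) - (1-p)*log2(1-q). -0.339*log2(0.743) = 0.145284; -0.661*log2(0.257) = 1.295666. H(P,Q) = 0.145284 + 1.295666 = 1.4409

1.4409 bits


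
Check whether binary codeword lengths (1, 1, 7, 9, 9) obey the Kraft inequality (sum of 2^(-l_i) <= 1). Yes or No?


Kraft sum = sum(2^(-l_i)) = 1.0117, need <= 1. Result: violated (a binary prefix-free code with these lengths cannot exist)

No


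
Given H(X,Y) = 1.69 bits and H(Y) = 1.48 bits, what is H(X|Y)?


H(X|Y) = H(X,Y) - H(Y) = 1.69 - 1.48 = 0.21

0.21 bits


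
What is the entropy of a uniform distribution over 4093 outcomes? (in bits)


H = log2(n) = log2(4093) = 11.9989

11.9989 bits


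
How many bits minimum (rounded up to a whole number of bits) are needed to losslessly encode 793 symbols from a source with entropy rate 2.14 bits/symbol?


Minimum bits >= n * H = 793 * 2.14 = 1697.02, rounded up to a whole number of bits = 1698

1698 bits


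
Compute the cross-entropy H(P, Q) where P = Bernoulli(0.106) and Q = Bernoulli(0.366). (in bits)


H(P,Q) = -p*log2(q) - (1-p)*log2(1-q). -0.106*log2(0.366) = 0.153709; -0.894*log2(0.634) = 0.587756. H(P,Q) = 0.153709 + 0.587756 = 0.7415

0.7415 bits


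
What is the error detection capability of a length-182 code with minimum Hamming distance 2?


Detection capability = d_min - 1 = 2 - 1 = 1

1 errors


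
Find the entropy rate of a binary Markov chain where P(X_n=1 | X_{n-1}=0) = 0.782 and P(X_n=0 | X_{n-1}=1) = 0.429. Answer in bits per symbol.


Stationary distribution: pi_0 = p10/(p01+p10) = 0.3543, pi_1 = 0.6457. Entropy rate H' = pi_0*H(p01) + pi_1*H(p10) = 0.3543*0.7565 + 0.6457*0.9854 = 0.9043

0.9043 bits/symbol


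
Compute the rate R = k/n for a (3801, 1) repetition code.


Rate = k/n = 1/3801

1/3801


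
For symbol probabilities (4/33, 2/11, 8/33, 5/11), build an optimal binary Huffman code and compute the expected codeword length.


Huffman construction (repeatedly merge the two least-probable nodes; each merge adds 1 bit to every symbol beneath it): 4/33 + 2/11 = 10/33; 8/33 + 10/33 = 6/11; 5/11 + 6/11 = 1. Resulting codeword lengths (in the order the probabilities were given): (3, 3, 2, 1). L_avg = sum(p_i * l_i) = 4/33*3 + 2/11*3 + 8/33*2 + 5/11*1 = 61/33 = 1.8485

1.8485 bits


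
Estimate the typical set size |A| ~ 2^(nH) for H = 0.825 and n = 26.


log2|A_typical| = nH = 26 * 0.825 = 21.45, so |A_typical| ~ 2^21.45 = 2.865e+06

2.865e+06


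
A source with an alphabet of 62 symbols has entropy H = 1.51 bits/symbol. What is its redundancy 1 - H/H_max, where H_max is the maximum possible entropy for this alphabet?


H_max = log2(K) = log2(62) = 5.9542 bits/symbol. Redundancy = 1 - H/H_max = 1 - 1.51/5.9542 = 1 - 0.2536 = 0.7464

0.7464


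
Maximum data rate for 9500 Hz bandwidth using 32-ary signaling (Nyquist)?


Rate = 2 * B * log2(M) = 2 * 9500 * 5.0 = 95000.0

95000.0 bps


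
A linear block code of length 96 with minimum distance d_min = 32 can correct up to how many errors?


Correction capability = floor((d-1)/2) = floor((32-1)/2) = 15

15 errors


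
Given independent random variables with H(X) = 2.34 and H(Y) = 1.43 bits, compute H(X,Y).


For independent variables, H(X,Y) = H(X) + H(Y) = 2.34 + 1.43 = 3.77

3.77 bits


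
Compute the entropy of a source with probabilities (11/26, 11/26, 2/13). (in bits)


H = -sum(p_i * log2(p_i)). Terms: -(11/26)*log2(11/26) = 0.525042; -(11/26)*log2(11/26) = 0.525042; -(2/13)*log2(2/13) = 0.415452. H = 0.525042 + 0.525042 + 0.415452 = 1.4655

1.4655 bits


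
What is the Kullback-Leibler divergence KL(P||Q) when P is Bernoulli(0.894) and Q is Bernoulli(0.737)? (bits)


KL = p*log2(p/q) + (1-p)*log2((1-p)/(1-q)) = 0.894*log2(0.894/0.737) + 0.106*log2(0.106/0.263) = 0.1101

0.1101 bits


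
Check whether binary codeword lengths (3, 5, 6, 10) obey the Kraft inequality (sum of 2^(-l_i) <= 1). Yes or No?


Kraft sum = sum(2^(-l_i)) = 0.1729, need <= 1. Result: satisfied (a binary prefix-free code with these lengths exists)

Yes


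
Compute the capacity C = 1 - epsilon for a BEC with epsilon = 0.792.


C = 1 - epsilon = 1 - 0.792 = 0.208

0.208 bits


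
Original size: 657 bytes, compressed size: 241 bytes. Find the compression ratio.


Ratio = original / compressed = 657 / 241 = 2.7261

2.7261


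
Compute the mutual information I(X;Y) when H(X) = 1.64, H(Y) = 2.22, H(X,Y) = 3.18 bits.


I(X;Y) = H(X) + H(Y) - H(X,Y) = 1.64 + 2.22 - 3.18 = 0.68

0.68 bits


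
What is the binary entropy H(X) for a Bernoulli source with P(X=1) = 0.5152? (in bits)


H = -p*log2(p) - (1-p)*log2(1-p). -0.5152*log2(0.5152) = 0.492941; -0.4848*log2(0.4848) = 0.506392. H = 0.492941 + 0.506392 = 0.9993

0.9993 bits


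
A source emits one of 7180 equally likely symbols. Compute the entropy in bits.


H = log2(n) = log2(7180) = 12.8098

12.8098 bits


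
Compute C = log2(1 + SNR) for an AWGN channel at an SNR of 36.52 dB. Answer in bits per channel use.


SNR_linear = 10^(36.52/10) = 4487.4539; C = log2(1 + SNR_linear) = log2(1 + 4487.4539) = 12.132

12.132 bits/channel use


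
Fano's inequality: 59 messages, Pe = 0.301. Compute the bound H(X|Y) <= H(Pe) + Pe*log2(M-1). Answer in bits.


H(Pe) = -Pe*log2(Pe) - (1-Pe)*log2(1-Pe) = -0.301*log2(0.301) - 0.699*log2(0.699) = 0.521382 + 0.361128 = 0.8825. Pe*log2(M-1) = 0.301*log2(58) = 1.763252. Bound = H(Pe) + Pe*log2(M-1) = 0.521382 + 0.361128 + 1.763252 = 2.6458

2.6458 bits


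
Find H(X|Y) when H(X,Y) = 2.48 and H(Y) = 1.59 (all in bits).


H(X|Y) = H(X,Y) - H(Y) = 2.48 - 1.59 = 0.89

0.89 bits
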